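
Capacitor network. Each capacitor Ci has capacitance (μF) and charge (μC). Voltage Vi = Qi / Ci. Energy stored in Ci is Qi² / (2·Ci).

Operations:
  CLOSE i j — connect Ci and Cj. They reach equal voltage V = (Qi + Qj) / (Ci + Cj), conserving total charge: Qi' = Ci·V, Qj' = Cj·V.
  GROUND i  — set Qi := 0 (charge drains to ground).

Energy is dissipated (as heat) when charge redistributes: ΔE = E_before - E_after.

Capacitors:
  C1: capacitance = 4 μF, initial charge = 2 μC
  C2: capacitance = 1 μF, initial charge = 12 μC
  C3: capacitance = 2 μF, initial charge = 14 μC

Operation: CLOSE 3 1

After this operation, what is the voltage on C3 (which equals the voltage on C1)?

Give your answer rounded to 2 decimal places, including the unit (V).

Initial: C1(4μF, Q=2μC, V=0.50V), C2(1μF, Q=12μC, V=12.00V), C3(2μF, Q=14μC, V=7.00V)
Op 1: CLOSE 3-1: Q_total=16.00, C_total=6.00, V=2.67; Q3=5.33, Q1=10.67; dissipated=28.167

Answer: 2.67 V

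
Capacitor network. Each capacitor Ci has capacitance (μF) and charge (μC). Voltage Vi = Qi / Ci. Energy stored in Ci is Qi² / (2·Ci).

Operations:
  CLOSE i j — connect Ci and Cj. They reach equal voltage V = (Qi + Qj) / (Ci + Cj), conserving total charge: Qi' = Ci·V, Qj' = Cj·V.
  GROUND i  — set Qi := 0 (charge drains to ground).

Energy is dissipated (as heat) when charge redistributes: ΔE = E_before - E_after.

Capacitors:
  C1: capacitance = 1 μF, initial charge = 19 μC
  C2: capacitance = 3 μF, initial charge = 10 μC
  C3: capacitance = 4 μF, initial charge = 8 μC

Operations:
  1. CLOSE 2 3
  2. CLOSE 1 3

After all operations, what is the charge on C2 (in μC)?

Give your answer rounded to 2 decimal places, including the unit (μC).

Answer: 7.71 μC

Derivation:
Initial: C1(1μF, Q=19μC, V=19.00V), C2(3μF, Q=10μC, V=3.33V), C3(4μF, Q=8μC, V=2.00V)
Op 1: CLOSE 2-3: Q_total=18.00, C_total=7.00, V=2.57; Q2=7.71, Q3=10.29; dissipated=1.524
Op 2: CLOSE 1-3: Q_total=29.29, C_total=5.00, V=5.86; Q1=5.86, Q3=23.43; dissipated=107.959
Final charges: Q1=5.86, Q2=7.71, Q3=23.43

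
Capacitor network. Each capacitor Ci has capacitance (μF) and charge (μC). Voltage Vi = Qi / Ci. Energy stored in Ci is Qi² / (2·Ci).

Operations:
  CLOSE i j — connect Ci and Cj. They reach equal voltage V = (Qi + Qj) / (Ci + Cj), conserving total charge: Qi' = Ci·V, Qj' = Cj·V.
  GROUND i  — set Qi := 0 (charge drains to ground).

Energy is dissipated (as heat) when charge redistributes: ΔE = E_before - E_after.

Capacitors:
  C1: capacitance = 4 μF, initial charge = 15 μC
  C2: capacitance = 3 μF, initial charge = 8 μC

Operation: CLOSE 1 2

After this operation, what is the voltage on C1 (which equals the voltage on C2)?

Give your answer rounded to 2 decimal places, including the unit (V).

Answer: 3.29 V

Derivation:
Initial: C1(4μF, Q=15μC, V=3.75V), C2(3μF, Q=8μC, V=2.67V)
Op 1: CLOSE 1-2: Q_total=23.00, C_total=7.00, V=3.29; Q1=13.14, Q2=9.86; dissipated=1.006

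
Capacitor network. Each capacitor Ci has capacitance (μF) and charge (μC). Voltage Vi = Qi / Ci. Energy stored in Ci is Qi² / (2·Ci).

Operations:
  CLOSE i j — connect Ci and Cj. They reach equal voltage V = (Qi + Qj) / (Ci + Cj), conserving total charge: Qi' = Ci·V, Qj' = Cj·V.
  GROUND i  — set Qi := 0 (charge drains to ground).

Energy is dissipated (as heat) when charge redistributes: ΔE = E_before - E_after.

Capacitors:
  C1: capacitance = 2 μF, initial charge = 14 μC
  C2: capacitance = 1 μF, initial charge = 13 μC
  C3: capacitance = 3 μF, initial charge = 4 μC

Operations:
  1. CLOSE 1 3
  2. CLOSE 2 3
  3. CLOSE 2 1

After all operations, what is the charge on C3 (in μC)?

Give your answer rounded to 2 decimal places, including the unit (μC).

Initial: C1(2μF, Q=14μC, V=7.00V), C2(1μF, Q=13μC, V=13.00V), C3(3μF, Q=4μC, V=1.33V)
Op 1: CLOSE 1-3: Q_total=18.00, C_total=5.00, V=3.60; Q1=7.20, Q3=10.80; dissipated=19.267
Op 2: CLOSE 2-3: Q_total=23.80, C_total=4.00, V=5.95; Q2=5.95, Q3=17.85; dissipated=33.135
Op 3: CLOSE 2-1: Q_total=13.15, C_total=3.00, V=4.38; Q2=4.38, Q1=8.77; dissipated=1.841
Final charges: Q1=8.77, Q2=4.38, Q3=17.85

Answer: 17.85 μC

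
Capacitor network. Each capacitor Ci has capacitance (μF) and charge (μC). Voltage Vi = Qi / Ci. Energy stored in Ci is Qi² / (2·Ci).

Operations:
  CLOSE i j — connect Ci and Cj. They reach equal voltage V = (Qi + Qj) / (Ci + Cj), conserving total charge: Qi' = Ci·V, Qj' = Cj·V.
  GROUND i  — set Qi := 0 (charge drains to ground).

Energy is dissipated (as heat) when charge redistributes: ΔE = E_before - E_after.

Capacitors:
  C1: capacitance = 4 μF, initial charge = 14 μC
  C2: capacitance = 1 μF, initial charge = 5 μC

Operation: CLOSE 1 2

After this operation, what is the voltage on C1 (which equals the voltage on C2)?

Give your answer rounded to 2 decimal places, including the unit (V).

Answer: 3.80 V

Derivation:
Initial: C1(4μF, Q=14μC, V=3.50V), C2(1μF, Q=5μC, V=5.00V)
Op 1: CLOSE 1-2: Q_total=19.00, C_total=5.00, V=3.80; Q1=15.20, Q2=3.80; dissipated=0.900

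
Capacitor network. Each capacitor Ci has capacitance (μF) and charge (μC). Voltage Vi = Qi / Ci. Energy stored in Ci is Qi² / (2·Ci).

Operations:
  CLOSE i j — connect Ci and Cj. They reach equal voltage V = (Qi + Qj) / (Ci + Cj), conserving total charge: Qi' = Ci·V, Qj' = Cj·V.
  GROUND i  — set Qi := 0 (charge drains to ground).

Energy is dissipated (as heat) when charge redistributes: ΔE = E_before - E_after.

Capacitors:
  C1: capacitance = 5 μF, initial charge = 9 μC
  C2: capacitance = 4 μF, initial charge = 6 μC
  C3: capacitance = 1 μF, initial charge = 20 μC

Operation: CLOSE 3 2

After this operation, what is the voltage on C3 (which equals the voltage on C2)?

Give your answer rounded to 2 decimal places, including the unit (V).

Answer: 5.20 V

Derivation:
Initial: C1(5μF, Q=9μC, V=1.80V), C2(4μF, Q=6μC, V=1.50V), C3(1μF, Q=20μC, V=20.00V)
Op 1: CLOSE 3-2: Q_total=26.00, C_total=5.00, V=5.20; Q3=5.20, Q2=20.80; dissipated=136.900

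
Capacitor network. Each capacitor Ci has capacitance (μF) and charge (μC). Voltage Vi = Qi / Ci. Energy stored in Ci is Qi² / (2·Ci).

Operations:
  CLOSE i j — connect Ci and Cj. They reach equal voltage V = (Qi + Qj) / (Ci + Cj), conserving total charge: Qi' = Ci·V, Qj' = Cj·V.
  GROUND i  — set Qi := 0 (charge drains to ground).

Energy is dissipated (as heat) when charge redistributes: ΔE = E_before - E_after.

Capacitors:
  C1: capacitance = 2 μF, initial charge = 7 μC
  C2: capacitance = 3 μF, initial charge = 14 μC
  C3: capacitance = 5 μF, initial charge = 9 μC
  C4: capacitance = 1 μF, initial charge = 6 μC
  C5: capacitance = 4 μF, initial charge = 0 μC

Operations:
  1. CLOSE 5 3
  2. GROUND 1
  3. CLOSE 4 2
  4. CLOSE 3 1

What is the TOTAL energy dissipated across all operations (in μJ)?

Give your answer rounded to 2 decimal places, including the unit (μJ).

Answer: 17.23 μJ

Derivation:
Initial: C1(2μF, Q=7μC, V=3.50V), C2(3μF, Q=14μC, V=4.67V), C3(5μF, Q=9μC, V=1.80V), C4(1μF, Q=6μC, V=6.00V), C5(4μF, Q=0μC, V=0.00V)
Op 1: CLOSE 5-3: Q_total=9.00, C_total=9.00, V=1.00; Q5=4.00, Q3=5.00; dissipated=3.600
Op 2: GROUND 1: Q1=0; energy lost=12.250
Op 3: CLOSE 4-2: Q_total=20.00, C_total=4.00, V=5.00; Q4=5.00, Q2=15.00; dissipated=0.667
Op 4: CLOSE 3-1: Q_total=5.00, C_total=7.00, V=0.71; Q3=3.57, Q1=1.43; dissipated=0.714
Total dissipated: 17.231 μJ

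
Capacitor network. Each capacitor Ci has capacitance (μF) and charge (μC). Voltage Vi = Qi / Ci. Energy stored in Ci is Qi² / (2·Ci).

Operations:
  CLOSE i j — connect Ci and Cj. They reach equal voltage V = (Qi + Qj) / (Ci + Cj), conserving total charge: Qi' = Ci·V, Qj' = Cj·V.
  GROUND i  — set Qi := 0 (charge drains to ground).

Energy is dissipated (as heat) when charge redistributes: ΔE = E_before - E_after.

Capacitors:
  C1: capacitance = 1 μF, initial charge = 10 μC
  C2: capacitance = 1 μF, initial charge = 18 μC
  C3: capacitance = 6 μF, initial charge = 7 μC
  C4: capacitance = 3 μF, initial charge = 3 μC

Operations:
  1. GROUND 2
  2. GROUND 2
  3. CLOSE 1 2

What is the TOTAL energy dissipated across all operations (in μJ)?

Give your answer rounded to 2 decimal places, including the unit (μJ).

Initial: C1(1μF, Q=10μC, V=10.00V), C2(1μF, Q=18μC, V=18.00V), C3(6μF, Q=7μC, V=1.17V), C4(3μF, Q=3μC, V=1.00V)
Op 1: GROUND 2: Q2=0; energy lost=162.000
Op 2: GROUND 2: Q2=0; energy lost=0.000
Op 3: CLOSE 1-2: Q_total=10.00, C_total=2.00, V=5.00; Q1=5.00, Q2=5.00; dissipated=25.000
Total dissipated: 187.000 μJ

Answer: 187.00 μJ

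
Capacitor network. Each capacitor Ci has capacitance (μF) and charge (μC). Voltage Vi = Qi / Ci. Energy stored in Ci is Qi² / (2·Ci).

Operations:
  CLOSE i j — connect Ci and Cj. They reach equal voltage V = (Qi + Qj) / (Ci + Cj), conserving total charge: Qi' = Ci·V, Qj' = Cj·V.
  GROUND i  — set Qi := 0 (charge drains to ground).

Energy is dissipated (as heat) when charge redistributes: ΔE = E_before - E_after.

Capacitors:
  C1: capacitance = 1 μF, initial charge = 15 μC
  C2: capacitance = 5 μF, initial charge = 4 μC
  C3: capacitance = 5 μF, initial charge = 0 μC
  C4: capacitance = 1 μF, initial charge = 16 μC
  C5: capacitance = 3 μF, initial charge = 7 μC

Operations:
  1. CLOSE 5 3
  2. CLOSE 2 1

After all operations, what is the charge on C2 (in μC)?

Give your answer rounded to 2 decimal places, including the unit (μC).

Answer: 15.83 μC

Derivation:
Initial: C1(1μF, Q=15μC, V=15.00V), C2(5μF, Q=4μC, V=0.80V), C3(5μF, Q=0μC, V=0.00V), C4(1μF, Q=16μC, V=16.00V), C5(3μF, Q=7μC, V=2.33V)
Op 1: CLOSE 5-3: Q_total=7.00, C_total=8.00, V=0.88; Q5=2.62, Q3=4.38; dissipated=5.104
Op 2: CLOSE 2-1: Q_total=19.00, C_total=6.00, V=3.17; Q2=15.83, Q1=3.17; dissipated=84.017
Final charges: Q1=3.17, Q2=15.83, Q3=4.38, Q4=16.00, Q5=2.62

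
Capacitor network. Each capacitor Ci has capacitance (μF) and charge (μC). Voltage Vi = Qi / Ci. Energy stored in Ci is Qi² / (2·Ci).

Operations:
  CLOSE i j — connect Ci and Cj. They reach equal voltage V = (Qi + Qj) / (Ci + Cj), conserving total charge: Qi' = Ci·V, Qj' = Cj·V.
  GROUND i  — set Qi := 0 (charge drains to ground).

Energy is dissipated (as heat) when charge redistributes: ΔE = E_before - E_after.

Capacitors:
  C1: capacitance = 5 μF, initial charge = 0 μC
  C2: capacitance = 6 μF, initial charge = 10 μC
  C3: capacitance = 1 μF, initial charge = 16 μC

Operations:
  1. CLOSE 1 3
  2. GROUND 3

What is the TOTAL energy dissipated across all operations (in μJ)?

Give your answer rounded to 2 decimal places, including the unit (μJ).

Initial: C1(5μF, Q=0μC, V=0.00V), C2(6μF, Q=10μC, V=1.67V), C3(1μF, Q=16μC, V=16.00V)
Op 1: CLOSE 1-3: Q_total=16.00, C_total=6.00, V=2.67; Q1=13.33, Q3=2.67; dissipated=106.667
Op 2: GROUND 3: Q3=0; energy lost=3.556
Total dissipated: 110.222 μJ

Answer: 110.22 μJ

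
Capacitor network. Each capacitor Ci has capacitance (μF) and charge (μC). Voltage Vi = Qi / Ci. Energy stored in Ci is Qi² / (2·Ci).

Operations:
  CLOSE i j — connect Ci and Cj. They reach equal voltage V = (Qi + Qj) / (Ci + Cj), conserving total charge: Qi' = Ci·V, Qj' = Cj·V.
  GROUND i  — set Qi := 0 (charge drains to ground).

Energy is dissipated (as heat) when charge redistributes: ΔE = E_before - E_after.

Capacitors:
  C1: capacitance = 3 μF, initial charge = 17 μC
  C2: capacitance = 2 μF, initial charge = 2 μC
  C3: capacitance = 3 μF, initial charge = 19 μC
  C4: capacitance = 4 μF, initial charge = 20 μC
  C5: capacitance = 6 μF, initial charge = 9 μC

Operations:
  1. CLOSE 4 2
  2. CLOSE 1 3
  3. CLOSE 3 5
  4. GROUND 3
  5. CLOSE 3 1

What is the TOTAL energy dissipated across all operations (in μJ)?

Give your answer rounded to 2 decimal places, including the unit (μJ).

Answer: 71.75 μJ

Derivation:
Initial: C1(3μF, Q=17μC, V=5.67V), C2(2μF, Q=2μC, V=1.00V), C3(3μF, Q=19μC, V=6.33V), C4(4μF, Q=20μC, V=5.00V), C5(6μF, Q=9μC, V=1.50V)
Op 1: CLOSE 4-2: Q_total=22.00, C_total=6.00, V=3.67; Q4=14.67, Q2=7.33; dissipated=10.667
Op 2: CLOSE 1-3: Q_total=36.00, C_total=6.00, V=6.00; Q1=18.00, Q3=18.00; dissipated=0.333
Op 3: CLOSE 3-5: Q_total=27.00, C_total=9.00, V=3.00; Q3=9.00, Q5=18.00; dissipated=20.250
Op 4: GROUND 3: Q3=0; energy lost=13.500
Op 5: CLOSE 3-1: Q_total=18.00, C_total=6.00, V=3.00; Q3=9.00, Q1=9.00; dissipated=27.000
Total dissipated: 71.750 μJ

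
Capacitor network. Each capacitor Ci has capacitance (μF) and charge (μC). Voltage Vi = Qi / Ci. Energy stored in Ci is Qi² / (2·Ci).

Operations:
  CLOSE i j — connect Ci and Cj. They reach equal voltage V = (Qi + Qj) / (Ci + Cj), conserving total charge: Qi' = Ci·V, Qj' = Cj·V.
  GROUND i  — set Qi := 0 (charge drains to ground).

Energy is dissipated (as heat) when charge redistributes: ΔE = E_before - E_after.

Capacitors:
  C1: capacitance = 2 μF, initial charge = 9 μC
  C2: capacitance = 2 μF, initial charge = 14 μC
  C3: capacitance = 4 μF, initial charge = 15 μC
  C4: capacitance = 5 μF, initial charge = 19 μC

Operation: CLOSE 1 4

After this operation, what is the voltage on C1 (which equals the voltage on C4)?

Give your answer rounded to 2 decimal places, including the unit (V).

Answer: 4.00 V

Derivation:
Initial: C1(2μF, Q=9μC, V=4.50V), C2(2μF, Q=14μC, V=7.00V), C3(4μF, Q=15μC, V=3.75V), C4(5μF, Q=19μC, V=3.80V)
Op 1: CLOSE 1-4: Q_total=28.00, C_total=7.00, V=4.00; Q1=8.00, Q4=20.00; dissipated=0.350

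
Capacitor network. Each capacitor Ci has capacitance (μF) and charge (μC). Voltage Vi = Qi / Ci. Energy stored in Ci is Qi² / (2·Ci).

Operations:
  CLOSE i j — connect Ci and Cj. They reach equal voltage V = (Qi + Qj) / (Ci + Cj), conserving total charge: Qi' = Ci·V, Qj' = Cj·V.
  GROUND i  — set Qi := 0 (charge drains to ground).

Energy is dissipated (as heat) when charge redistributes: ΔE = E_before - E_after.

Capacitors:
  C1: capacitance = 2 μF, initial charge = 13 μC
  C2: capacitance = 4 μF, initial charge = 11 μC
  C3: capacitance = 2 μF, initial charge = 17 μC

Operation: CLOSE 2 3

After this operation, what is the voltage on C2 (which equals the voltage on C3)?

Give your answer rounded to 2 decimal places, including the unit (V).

Answer: 4.67 V

Derivation:
Initial: C1(2μF, Q=13μC, V=6.50V), C2(4μF, Q=11μC, V=2.75V), C3(2μF, Q=17μC, V=8.50V)
Op 1: CLOSE 2-3: Q_total=28.00, C_total=6.00, V=4.67; Q2=18.67, Q3=9.33; dissipated=22.042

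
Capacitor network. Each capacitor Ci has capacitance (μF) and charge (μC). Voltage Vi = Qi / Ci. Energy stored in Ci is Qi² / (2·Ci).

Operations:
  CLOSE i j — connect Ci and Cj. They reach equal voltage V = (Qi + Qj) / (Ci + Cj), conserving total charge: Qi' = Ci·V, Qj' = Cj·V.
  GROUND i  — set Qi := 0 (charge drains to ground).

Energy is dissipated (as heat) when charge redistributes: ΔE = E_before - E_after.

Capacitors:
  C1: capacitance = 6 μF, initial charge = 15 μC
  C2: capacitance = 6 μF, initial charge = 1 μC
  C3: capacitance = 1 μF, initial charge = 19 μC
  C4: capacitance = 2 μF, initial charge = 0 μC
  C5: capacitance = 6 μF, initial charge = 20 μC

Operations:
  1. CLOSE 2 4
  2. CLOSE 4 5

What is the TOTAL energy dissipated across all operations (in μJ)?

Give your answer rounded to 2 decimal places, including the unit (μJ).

Answer: 7.74 μJ

Derivation:
Initial: C1(6μF, Q=15μC, V=2.50V), C2(6μF, Q=1μC, V=0.17V), C3(1μF, Q=19μC, V=19.00V), C4(2μF, Q=0μC, V=0.00V), C5(6μF, Q=20μC, V=3.33V)
Op 1: CLOSE 2-4: Q_total=1.00, C_total=8.00, V=0.12; Q2=0.75, Q4=0.25; dissipated=0.021
Op 2: CLOSE 4-5: Q_total=20.25, C_total=8.00, V=2.53; Q4=5.06, Q5=15.19; dissipated=7.720
Total dissipated: 7.741 μJ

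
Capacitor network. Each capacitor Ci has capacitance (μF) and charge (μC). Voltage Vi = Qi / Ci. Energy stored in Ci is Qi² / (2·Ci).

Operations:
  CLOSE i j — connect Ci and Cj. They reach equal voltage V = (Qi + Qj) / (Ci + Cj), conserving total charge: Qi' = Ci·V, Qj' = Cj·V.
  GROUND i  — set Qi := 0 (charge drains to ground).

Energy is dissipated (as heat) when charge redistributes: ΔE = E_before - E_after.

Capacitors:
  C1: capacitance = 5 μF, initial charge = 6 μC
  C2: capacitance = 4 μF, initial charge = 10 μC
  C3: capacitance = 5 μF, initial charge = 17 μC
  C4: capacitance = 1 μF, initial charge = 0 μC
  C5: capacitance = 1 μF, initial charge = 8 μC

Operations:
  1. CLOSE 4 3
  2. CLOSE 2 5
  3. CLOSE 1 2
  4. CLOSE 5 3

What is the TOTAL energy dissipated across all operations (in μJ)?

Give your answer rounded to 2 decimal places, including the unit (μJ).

Answer: 23.56 μJ

Derivation:
Initial: C1(5μF, Q=6μC, V=1.20V), C2(4μF, Q=10μC, V=2.50V), C3(5μF, Q=17μC, V=3.40V), C4(1μF, Q=0μC, V=0.00V), C5(1μF, Q=8μC, V=8.00V)
Op 1: CLOSE 4-3: Q_total=17.00, C_total=6.00, V=2.83; Q4=2.83, Q3=14.17; dissipated=4.817
Op 2: CLOSE 2-5: Q_total=18.00, C_total=5.00, V=3.60; Q2=14.40, Q5=3.60; dissipated=12.100
Op 3: CLOSE 1-2: Q_total=20.40, C_total=9.00, V=2.27; Q1=11.33, Q2=9.07; dissipated=6.400
Op 4: CLOSE 5-3: Q_total=17.77, C_total=6.00, V=2.96; Q5=2.96, Q3=14.81; dissipated=0.245
Total dissipated: 23.562 μJ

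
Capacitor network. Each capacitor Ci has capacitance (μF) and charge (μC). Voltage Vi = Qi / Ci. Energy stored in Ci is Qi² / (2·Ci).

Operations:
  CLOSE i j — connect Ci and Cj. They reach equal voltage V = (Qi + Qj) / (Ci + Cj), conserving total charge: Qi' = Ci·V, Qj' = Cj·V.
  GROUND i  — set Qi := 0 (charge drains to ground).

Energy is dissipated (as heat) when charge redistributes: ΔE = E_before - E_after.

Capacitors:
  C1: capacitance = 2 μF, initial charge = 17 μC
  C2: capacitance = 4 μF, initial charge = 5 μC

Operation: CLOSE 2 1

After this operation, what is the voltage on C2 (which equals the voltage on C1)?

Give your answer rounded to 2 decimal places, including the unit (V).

Initial: C1(2μF, Q=17μC, V=8.50V), C2(4μF, Q=5μC, V=1.25V)
Op 1: CLOSE 2-1: Q_total=22.00, C_total=6.00, V=3.67; Q2=14.67, Q1=7.33; dissipated=35.042

Answer: 3.67 V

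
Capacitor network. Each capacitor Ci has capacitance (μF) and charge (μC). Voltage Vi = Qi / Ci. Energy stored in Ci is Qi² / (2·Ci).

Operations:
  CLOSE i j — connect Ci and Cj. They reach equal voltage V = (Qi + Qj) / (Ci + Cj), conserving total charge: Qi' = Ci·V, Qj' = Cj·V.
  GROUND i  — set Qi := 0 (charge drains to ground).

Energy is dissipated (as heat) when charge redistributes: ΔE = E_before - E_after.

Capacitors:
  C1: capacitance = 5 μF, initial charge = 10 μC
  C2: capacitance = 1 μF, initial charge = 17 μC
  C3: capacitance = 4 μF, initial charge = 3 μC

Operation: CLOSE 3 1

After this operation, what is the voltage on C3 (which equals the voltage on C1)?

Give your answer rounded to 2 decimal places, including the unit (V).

Answer: 1.44 V

Derivation:
Initial: C1(5μF, Q=10μC, V=2.00V), C2(1μF, Q=17μC, V=17.00V), C3(4μF, Q=3μC, V=0.75V)
Op 1: CLOSE 3-1: Q_total=13.00, C_total=9.00, V=1.44; Q3=5.78, Q1=7.22; dissipated=1.736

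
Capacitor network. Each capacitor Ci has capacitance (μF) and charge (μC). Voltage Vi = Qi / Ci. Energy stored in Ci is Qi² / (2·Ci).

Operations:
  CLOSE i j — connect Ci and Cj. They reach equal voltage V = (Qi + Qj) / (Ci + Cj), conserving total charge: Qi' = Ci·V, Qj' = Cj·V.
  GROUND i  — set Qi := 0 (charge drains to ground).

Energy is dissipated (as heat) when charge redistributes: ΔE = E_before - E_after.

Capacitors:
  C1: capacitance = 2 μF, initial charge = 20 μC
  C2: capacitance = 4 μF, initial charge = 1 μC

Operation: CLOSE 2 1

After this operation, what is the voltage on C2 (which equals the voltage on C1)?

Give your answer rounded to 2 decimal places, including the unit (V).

Answer: 3.50 V

Derivation:
Initial: C1(2μF, Q=20μC, V=10.00V), C2(4μF, Q=1μC, V=0.25V)
Op 1: CLOSE 2-1: Q_total=21.00, C_total=6.00, V=3.50; Q2=14.00, Q1=7.00; dissipated=63.375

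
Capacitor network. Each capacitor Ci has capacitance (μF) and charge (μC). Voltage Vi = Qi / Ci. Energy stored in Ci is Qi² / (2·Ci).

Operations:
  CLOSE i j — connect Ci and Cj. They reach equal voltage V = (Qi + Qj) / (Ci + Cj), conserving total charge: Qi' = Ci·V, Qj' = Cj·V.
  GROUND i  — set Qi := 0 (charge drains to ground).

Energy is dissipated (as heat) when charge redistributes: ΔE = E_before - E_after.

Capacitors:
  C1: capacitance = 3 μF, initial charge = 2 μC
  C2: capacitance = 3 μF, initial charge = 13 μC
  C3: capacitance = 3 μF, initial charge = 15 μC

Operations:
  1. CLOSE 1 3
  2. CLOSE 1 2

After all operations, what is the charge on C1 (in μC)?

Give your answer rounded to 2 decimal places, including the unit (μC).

Answer: 10.75 μC

Derivation:
Initial: C1(3μF, Q=2μC, V=0.67V), C2(3μF, Q=13μC, V=4.33V), C3(3μF, Q=15μC, V=5.00V)
Op 1: CLOSE 1-3: Q_total=17.00, C_total=6.00, V=2.83; Q1=8.50, Q3=8.50; dissipated=14.083
Op 2: CLOSE 1-2: Q_total=21.50, C_total=6.00, V=3.58; Q1=10.75, Q2=10.75; dissipated=1.688
Final charges: Q1=10.75, Q2=10.75, Q3=8.50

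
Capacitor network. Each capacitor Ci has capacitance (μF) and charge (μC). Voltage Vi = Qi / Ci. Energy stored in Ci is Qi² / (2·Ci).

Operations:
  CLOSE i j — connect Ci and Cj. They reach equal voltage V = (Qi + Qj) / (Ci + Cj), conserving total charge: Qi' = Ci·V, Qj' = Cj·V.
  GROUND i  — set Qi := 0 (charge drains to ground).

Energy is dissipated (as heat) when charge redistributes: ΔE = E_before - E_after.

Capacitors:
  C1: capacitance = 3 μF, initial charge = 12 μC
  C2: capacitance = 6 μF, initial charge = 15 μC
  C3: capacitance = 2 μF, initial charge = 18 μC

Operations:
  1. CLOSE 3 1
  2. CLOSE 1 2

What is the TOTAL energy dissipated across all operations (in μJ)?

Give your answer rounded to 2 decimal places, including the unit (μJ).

Answer: 27.25 μJ

Derivation:
Initial: C1(3μF, Q=12μC, V=4.00V), C2(6μF, Q=15μC, V=2.50V), C3(2μF, Q=18μC, V=9.00V)
Op 1: CLOSE 3-1: Q_total=30.00, C_total=5.00, V=6.00; Q3=12.00, Q1=18.00; dissipated=15.000
Op 2: CLOSE 1-2: Q_total=33.00, C_total=9.00, V=3.67; Q1=11.00, Q2=22.00; dissipated=12.250
Total dissipated: 27.250 μJ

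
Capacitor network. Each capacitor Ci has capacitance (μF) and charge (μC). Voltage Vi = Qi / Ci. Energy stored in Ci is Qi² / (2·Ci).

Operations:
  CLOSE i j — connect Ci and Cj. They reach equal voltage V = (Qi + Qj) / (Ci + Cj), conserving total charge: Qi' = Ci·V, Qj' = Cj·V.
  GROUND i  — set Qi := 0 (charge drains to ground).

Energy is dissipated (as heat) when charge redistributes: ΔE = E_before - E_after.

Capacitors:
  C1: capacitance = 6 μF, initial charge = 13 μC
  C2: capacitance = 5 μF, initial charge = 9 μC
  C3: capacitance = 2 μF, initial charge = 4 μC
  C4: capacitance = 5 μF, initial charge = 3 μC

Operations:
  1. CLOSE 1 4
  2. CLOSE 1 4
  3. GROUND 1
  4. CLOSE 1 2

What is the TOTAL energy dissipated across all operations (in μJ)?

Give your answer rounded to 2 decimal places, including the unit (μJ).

Answer: 14.11 μJ

Derivation:
Initial: C1(6μF, Q=13μC, V=2.17V), C2(5μF, Q=9μC, V=1.80V), C3(2μF, Q=4μC, V=2.00V), C4(5μF, Q=3μC, V=0.60V)
Op 1: CLOSE 1-4: Q_total=16.00, C_total=11.00, V=1.45; Q1=8.73, Q4=7.27; dissipated=3.347
Op 2: CLOSE 1-4: Q_total=16.00, C_total=11.00, V=1.45; Q1=8.73, Q4=7.27; dissipated=0.000
Op 3: GROUND 1: Q1=0; energy lost=6.347
Op 4: CLOSE 1-2: Q_total=9.00, C_total=11.00, V=0.82; Q1=4.91, Q2=4.09; dissipated=4.418
Total dissipated: 14.112 μJ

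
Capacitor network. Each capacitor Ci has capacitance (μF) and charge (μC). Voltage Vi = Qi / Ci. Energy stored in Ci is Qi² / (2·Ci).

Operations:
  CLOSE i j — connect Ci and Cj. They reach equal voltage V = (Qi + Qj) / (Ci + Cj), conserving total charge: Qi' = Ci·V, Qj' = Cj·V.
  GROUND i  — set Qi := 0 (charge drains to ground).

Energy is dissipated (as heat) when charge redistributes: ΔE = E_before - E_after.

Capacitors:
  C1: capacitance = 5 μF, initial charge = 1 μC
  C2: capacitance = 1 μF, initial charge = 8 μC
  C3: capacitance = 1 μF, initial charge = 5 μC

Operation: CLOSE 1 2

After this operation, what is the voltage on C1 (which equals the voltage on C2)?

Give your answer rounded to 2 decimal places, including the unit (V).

Answer: 1.50 V

Derivation:
Initial: C1(5μF, Q=1μC, V=0.20V), C2(1μF, Q=8μC, V=8.00V), C3(1μF, Q=5μC, V=5.00V)
Op 1: CLOSE 1-2: Q_total=9.00, C_total=6.00, V=1.50; Q1=7.50, Q2=1.50; dissipated=25.350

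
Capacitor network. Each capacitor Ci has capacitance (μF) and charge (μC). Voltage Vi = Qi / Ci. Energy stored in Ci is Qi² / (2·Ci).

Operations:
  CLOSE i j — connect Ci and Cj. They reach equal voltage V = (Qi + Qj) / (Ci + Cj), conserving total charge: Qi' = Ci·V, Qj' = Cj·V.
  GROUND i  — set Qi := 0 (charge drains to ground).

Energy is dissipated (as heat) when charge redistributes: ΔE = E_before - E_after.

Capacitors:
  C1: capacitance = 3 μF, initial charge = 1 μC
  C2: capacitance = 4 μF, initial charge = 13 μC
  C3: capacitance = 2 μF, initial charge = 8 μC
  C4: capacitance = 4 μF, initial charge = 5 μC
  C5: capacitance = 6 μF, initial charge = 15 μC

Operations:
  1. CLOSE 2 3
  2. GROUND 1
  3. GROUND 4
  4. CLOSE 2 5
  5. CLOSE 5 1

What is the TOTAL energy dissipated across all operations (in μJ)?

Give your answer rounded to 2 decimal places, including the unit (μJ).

Initial: C1(3μF, Q=1μC, V=0.33V), C2(4μF, Q=13μC, V=3.25V), C3(2μF, Q=8μC, V=4.00V), C4(4μF, Q=5μC, V=1.25V), C5(6μF, Q=15μC, V=2.50V)
Op 1: CLOSE 2-3: Q_total=21.00, C_total=6.00, V=3.50; Q2=14.00, Q3=7.00; dissipated=0.375
Op 2: GROUND 1: Q1=0; energy lost=0.167
Op 3: GROUND 4: Q4=0; energy lost=3.125
Op 4: CLOSE 2-5: Q_total=29.00, C_total=10.00, V=2.90; Q2=11.60, Q5=17.40; dissipated=1.200
Op 5: CLOSE 5-1: Q_total=17.40, C_total=9.00, V=1.93; Q5=11.60, Q1=5.80; dissipated=8.410
Total dissipated: 13.277 μJ

Answer: 13.28 μJ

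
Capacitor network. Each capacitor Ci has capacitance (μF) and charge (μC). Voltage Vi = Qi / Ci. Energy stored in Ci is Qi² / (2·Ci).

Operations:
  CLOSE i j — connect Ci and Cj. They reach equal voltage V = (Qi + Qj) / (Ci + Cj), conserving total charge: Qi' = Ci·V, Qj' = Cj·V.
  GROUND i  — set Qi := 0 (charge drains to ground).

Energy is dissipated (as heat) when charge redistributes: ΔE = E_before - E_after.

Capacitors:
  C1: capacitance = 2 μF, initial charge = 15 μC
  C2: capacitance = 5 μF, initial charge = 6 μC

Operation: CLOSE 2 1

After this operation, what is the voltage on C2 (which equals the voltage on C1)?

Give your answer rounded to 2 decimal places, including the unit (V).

Initial: C1(2μF, Q=15μC, V=7.50V), C2(5μF, Q=6μC, V=1.20V)
Op 1: CLOSE 2-1: Q_total=21.00, C_total=7.00, V=3.00; Q2=15.00, Q1=6.00; dissipated=28.350

Answer: 3.00 V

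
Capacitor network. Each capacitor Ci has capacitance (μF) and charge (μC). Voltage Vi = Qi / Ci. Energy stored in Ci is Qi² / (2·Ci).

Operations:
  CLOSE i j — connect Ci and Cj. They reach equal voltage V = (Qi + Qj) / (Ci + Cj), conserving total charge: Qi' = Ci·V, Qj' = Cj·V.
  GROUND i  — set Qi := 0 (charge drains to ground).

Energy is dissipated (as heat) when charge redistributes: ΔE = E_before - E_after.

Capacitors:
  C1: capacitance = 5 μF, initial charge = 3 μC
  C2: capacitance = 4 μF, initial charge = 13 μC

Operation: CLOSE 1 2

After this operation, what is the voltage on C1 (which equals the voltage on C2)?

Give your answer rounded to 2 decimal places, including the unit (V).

Initial: C1(5μF, Q=3μC, V=0.60V), C2(4μF, Q=13μC, V=3.25V)
Op 1: CLOSE 1-2: Q_total=16.00, C_total=9.00, V=1.78; Q1=8.89, Q2=7.11; dissipated=7.803

Answer: 1.78 V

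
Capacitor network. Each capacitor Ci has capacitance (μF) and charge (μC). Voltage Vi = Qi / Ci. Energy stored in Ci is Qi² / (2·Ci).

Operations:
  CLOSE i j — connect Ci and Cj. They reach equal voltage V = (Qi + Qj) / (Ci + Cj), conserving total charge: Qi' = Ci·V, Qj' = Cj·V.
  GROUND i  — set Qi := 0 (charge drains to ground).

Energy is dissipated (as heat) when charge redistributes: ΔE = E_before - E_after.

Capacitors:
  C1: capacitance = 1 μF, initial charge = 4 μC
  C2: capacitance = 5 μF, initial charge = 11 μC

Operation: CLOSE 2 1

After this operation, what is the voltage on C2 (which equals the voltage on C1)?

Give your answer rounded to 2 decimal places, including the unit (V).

Initial: C1(1μF, Q=4μC, V=4.00V), C2(5μF, Q=11μC, V=2.20V)
Op 1: CLOSE 2-1: Q_total=15.00, C_total=6.00, V=2.50; Q2=12.50, Q1=2.50; dissipated=1.350

Answer: 2.50 V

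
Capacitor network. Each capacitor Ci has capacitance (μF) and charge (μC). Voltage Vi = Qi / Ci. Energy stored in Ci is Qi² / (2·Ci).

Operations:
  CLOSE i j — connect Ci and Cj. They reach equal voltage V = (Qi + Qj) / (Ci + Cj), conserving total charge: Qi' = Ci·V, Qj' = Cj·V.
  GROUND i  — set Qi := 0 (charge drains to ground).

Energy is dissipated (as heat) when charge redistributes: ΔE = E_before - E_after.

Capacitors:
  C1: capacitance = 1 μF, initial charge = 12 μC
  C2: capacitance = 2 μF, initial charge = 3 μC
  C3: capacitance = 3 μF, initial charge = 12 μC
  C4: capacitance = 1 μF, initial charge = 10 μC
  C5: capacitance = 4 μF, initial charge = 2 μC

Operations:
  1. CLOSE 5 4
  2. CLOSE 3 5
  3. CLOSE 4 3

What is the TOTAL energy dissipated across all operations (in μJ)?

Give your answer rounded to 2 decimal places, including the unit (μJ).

Initial: C1(1μF, Q=12μC, V=12.00V), C2(2μF, Q=3μC, V=1.50V), C3(3μF, Q=12μC, V=4.00V), C4(1μF, Q=10μC, V=10.00V), C5(4μF, Q=2μC, V=0.50V)
Op 1: CLOSE 5-4: Q_total=12.00, C_total=5.00, V=2.40; Q5=9.60, Q4=2.40; dissipated=36.100
Op 2: CLOSE 3-5: Q_total=21.60, C_total=7.00, V=3.09; Q3=9.26, Q5=12.34; dissipated=2.194
Op 3: CLOSE 4-3: Q_total=11.66, C_total=4.00, V=2.91; Q4=2.91, Q3=8.74; dissipated=0.176
Total dissipated: 38.471 μJ

Answer: 38.47 μJ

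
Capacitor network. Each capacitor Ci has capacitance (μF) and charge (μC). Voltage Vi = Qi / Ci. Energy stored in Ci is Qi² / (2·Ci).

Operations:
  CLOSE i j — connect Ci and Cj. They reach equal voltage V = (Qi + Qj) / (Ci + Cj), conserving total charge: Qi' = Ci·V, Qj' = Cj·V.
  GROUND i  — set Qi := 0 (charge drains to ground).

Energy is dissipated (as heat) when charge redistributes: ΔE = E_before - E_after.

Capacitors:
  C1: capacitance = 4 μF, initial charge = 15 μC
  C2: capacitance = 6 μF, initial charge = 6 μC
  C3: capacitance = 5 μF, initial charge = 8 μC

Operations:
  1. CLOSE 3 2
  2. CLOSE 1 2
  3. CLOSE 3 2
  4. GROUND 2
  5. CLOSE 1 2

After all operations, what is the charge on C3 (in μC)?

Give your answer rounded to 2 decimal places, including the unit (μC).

Answer: 9.07 μC

Derivation:
Initial: C1(4μF, Q=15μC, V=3.75V), C2(6μF, Q=6μC, V=1.00V), C3(5μF, Q=8μC, V=1.60V)
Op 1: CLOSE 3-2: Q_total=14.00, C_total=11.00, V=1.27; Q3=6.36, Q2=7.64; dissipated=0.491
Op 2: CLOSE 1-2: Q_total=22.64, C_total=10.00, V=2.26; Q1=9.05, Q2=13.58; dissipated=7.364
Op 3: CLOSE 3-2: Q_total=19.95, C_total=11.00, V=1.81; Q3=9.07, Q2=10.88; dissipated=1.339
Op 4: GROUND 2: Q2=0; energy lost=9.863
Op 5: CLOSE 1-2: Q_total=9.05, C_total=10.00, V=0.91; Q1=3.62, Q2=5.43; dissipated=6.149
Final charges: Q1=3.62, Q2=5.43, Q3=9.07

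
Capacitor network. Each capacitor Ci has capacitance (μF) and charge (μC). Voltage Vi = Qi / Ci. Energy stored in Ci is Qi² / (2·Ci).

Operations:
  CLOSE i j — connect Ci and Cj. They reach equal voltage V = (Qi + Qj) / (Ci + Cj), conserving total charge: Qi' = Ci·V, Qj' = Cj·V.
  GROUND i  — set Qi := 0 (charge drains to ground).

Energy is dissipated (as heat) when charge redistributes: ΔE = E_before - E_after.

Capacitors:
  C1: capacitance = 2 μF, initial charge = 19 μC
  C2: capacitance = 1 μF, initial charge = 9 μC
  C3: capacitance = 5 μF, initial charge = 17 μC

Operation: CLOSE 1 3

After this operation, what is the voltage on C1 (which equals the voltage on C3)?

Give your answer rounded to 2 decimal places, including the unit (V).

Answer: 5.14 V

Derivation:
Initial: C1(2μF, Q=19μC, V=9.50V), C2(1μF, Q=9μC, V=9.00V), C3(5μF, Q=17μC, V=3.40V)
Op 1: CLOSE 1-3: Q_total=36.00, C_total=7.00, V=5.14; Q1=10.29, Q3=25.71; dissipated=26.579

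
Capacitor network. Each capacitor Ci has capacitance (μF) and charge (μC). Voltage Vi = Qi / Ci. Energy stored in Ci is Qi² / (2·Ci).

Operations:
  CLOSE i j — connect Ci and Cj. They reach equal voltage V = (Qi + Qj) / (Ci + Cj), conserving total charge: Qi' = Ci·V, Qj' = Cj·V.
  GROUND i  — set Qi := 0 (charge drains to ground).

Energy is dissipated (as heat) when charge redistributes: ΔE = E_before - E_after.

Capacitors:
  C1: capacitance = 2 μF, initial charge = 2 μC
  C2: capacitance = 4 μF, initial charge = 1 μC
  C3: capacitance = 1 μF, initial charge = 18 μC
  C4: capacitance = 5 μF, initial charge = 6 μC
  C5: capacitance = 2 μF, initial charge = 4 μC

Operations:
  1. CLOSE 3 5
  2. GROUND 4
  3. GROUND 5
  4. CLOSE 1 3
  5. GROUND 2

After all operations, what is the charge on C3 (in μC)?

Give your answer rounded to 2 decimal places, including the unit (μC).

Answer: 3.11 μC

Derivation:
Initial: C1(2μF, Q=2μC, V=1.00V), C2(4μF, Q=1μC, V=0.25V), C3(1μF, Q=18μC, V=18.00V), C4(5μF, Q=6μC, V=1.20V), C5(2μF, Q=4μC, V=2.00V)
Op 1: CLOSE 3-5: Q_total=22.00, C_total=3.00, V=7.33; Q3=7.33, Q5=14.67; dissipated=85.333
Op 2: GROUND 4: Q4=0; energy lost=3.600
Op 3: GROUND 5: Q5=0; energy lost=53.778
Op 4: CLOSE 1-3: Q_total=9.33, C_total=3.00, V=3.11; Q1=6.22, Q3=3.11; dissipated=13.370
Op 5: GROUND 2: Q2=0; energy lost=0.125
Final charges: Q1=6.22, Q2=0.00, Q3=3.11, Q4=0.00, Q5=0.00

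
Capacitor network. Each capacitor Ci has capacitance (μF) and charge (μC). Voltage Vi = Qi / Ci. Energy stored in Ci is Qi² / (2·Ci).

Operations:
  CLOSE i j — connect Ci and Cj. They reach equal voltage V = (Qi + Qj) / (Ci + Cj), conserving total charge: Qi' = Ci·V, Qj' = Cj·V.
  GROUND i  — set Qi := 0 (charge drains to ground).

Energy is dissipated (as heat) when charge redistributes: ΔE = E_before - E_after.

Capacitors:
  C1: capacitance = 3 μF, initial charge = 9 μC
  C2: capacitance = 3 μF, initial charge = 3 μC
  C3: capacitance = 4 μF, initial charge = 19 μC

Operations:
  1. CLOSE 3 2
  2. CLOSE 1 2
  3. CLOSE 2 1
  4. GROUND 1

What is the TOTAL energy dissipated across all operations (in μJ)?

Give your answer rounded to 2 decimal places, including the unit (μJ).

Initial: C1(3μF, Q=9μC, V=3.00V), C2(3μF, Q=3μC, V=1.00V), C3(4μF, Q=19μC, V=4.75V)
Op 1: CLOSE 3-2: Q_total=22.00, C_total=7.00, V=3.14; Q3=12.57, Q2=9.43; dissipated=12.054
Op 2: CLOSE 1-2: Q_total=18.43, C_total=6.00, V=3.07; Q1=9.21, Q2=9.21; dissipated=0.015
Op 3: CLOSE 2-1: Q_total=18.43, C_total=6.00, V=3.07; Q2=9.21, Q1=9.21; dissipated=0.000
Op 4: GROUND 1: Q1=0; energy lost=14.151
Total dissipated: 26.219 μJ

Answer: 26.22 μJ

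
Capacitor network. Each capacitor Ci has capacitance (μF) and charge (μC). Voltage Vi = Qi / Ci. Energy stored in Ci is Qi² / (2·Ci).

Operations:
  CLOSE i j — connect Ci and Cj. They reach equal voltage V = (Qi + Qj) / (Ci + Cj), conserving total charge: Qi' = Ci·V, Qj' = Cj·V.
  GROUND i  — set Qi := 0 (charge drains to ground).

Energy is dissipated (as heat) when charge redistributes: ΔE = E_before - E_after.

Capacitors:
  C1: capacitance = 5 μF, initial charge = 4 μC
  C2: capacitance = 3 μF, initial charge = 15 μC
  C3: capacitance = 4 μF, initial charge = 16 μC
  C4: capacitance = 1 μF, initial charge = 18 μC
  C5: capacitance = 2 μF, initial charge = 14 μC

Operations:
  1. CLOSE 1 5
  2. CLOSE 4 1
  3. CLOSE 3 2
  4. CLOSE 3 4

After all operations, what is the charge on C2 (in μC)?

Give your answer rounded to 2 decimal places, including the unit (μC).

Answer: 13.29 μC

Derivation:
Initial: C1(5μF, Q=4μC, V=0.80V), C2(3μF, Q=15μC, V=5.00V), C3(4μF, Q=16μC, V=4.00V), C4(1μF, Q=18μC, V=18.00V), C5(2μF, Q=14μC, V=7.00V)
Op 1: CLOSE 1-5: Q_total=18.00, C_total=7.00, V=2.57; Q1=12.86, Q5=5.14; dissipated=27.457
Op 2: CLOSE 4-1: Q_total=30.86, C_total=6.00, V=5.14; Q4=5.14, Q1=25.71; dissipated=99.184
Op 3: CLOSE 3-2: Q_total=31.00, C_total=7.00, V=4.43; Q3=17.71, Q2=13.29; dissipated=0.857
Op 4: CLOSE 3-4: Q_total=22.86, C_total=5.00, V=4.57; Q3=18.29, Q4=4.57; dissipated=0.204
Final charges: Q1=25.71, Q2=13.29, Q3=18.29, Q4=4.57, Q5=5.14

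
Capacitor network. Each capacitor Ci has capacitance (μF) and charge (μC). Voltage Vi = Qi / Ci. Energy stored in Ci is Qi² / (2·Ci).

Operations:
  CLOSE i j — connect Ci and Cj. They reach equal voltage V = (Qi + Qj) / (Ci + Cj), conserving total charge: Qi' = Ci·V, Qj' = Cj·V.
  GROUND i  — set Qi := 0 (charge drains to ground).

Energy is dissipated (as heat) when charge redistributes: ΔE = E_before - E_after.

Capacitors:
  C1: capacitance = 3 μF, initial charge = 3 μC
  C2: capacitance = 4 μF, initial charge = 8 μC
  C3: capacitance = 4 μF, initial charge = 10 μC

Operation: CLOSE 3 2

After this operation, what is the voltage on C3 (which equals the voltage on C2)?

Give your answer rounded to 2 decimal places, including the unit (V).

Answer: 2.25 V

Derivation:
Initial: C1(3μF, Q=3μC, V=1.00V), C2(4μF, Q=8μC, V=2.00V), C3(4μF, Q=10μC, V=2.50V)
Op 1: CLOSE 3-2: Q_total=18.00, C_total=8.00, V=2.25; Q3=9.00, Q2=9.00; dissipated=0.250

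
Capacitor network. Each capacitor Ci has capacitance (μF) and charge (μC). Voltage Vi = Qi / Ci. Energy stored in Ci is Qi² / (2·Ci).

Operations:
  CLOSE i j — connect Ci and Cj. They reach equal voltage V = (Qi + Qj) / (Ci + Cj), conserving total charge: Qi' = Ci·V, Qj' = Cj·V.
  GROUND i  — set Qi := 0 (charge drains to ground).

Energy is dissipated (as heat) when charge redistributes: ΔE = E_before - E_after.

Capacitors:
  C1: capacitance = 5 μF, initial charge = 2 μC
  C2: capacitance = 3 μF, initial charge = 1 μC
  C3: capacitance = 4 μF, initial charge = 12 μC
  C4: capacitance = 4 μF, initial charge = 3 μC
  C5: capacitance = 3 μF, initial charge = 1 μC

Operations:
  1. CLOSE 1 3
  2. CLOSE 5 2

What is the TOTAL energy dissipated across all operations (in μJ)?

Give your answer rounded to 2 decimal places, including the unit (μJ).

Initial: C1(5μF, Q=2μC, V=0.40V), C2(3μF, Q=1μC, V=0.33V), C3(4μF, Q=12μC, V=3.00V), C4(4μF, Q=3μC, V=0.75V), C5(3μF, Q=1μC, V=0.33V)
Op 1: CLOSE 1-3: Q_total=14.00, C_total=9.00, V=1.56; Q1=7.78, Q3=6.22; dissipated=7.511
Op 2: CLOSE 5-2: Q_total=2.00, C_total=6.00, V=0.33; Q5=1.00, Q2=1.00; dissipated=0.000
Total dissipated: 7.511 μJ

Answer: 7.51 μJ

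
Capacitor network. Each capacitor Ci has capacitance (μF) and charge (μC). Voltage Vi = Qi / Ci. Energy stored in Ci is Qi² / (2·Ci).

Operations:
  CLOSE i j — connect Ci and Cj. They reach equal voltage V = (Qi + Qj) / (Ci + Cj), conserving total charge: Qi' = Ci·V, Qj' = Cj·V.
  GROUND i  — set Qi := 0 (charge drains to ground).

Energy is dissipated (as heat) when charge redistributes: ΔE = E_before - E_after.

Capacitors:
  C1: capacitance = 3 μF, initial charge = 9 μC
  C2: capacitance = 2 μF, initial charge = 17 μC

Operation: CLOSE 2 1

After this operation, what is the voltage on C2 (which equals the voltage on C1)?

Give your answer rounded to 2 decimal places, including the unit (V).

Initial: C1(3μF, Q=9μC, V=3.00V), C2(2μF, Q=17μC, V=8.50V)
Op 1: CLOSE 2-1: Q_total=26.00, C_total=5.00, V=5.20; Q2=10.40, Q1=15.60; dissipated=18.150

Answer: 5.20 V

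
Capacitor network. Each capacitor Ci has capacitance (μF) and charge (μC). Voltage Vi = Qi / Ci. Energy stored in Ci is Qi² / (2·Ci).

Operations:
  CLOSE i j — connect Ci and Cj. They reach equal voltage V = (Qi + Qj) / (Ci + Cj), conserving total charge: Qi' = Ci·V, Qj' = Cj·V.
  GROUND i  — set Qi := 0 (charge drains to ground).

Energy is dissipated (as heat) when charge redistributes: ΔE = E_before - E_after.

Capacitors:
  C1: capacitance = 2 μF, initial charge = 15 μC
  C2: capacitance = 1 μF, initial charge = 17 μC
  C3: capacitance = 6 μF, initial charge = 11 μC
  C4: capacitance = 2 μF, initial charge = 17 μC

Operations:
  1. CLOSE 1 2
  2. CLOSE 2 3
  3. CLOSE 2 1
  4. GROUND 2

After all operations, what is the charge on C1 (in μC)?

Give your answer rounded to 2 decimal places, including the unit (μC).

Initial: C1(2μF, Q=15μC, V=7.50V), C2(1μF, Q=17μC, V=17.00V), C3(6μF, Q=11μC, V=1.83V), C4(2μF, Q=17μC, V=8.50V)
Op 1: CLOSE 1-2: Q_total=32.00, C_total=3.00, V=10.67; Q1=21.33, Q2=10.67; dissipated=30.083
Op 2: CLOSE 2-3: Q_total=21.67, C_total=7.00, V=3.10; Q2=3.10, Q3=18.57; dissipated=33.440
Op 3: CLOSE 2-1: Q_total=24.43, C_total=3.00, V=8.14; Q2=8.14, Q1=16.29; dissipated=19.109
Op 4: GROUND 2: Q2=0; energy lost=33.153
Final charges: Q1=16.29, Q2=0.00, Q3=18.57, Q4=17.00

Answer: 16.29 μC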